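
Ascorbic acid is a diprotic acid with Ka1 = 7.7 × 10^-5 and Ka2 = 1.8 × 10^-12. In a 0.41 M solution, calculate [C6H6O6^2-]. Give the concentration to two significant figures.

First ionization gives [H+] ≈ [HC6H6O6-] = 5.62 × 10^-3 M.
Second step: Ka2 = [H+][C6H6O6^2-]/[HC6H6O6-] ≈ [C6H6O6^2-] (since [H+] ≈ [HC6H6O6-]).
So [C6H6O6^2-] ≈ Ka2.

1.8 × 10^-12 M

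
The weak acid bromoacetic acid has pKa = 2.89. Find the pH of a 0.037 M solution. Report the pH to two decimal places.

pH = 2.20

BrCH2COOH ⇌ BrCH2COO- + H+
Ka = 10^(−2.89) = 1.29 × 10^-3
From the ICE table, Ka = x²/(0.037 − x) = 1.29 × 10^-3.
Here C₀/Ka ≈ 28.7, so the small-x approximation fails. Use the quadratic:
x = (−Ka + √(Ka² + 4·Ka·C₀))/2 = 6.29 × 10^-3 M
pH = −log(6.29 × 10^-3) = 2.20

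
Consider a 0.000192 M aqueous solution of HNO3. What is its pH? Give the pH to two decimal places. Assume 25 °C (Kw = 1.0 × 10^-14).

HNO3 is a strong acid and dissociates completely, so [H+] = 0.000192 M.
pH = -log(0.000192) = 3.72

pH = 3.72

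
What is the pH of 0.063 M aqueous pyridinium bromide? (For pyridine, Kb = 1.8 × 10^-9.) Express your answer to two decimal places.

pH = 3.23

C5H5NH+ is the conjugate acid of the weak base C5H5N.
Ka = Kw/Kb = 1.0×10^-14 / 1.8 × 10^-9 = 5.56 × 10^-6
From the ICE table, Ka = [H+]²/(0.063 − [H+]) = 5.56 × 10^-6.
Since Ka ≪ C₀, [H+] ≈ √(Ka·C₀) = 5.92 × 10^-4 M.
([H+]/C₀ = 0.94% < 5%, so the approximation holds.)
pH = −log[H+] = −log(5.92 × 10^-4) = 3.23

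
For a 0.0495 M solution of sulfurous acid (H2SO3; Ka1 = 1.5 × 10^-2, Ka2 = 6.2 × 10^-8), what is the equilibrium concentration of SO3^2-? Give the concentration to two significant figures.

6.2 × 10^-8 M

First ionization gives [H+] ≈ [HSO3-] = 2.08 × 10^-2 M.
Second step: Ka2 = [H+][SO3^2-]/[HSO3-] ≈ [SO3^2-] (since [H+] ≈ [HSO3-]).
So [SO3^2-] ≈ Ka2.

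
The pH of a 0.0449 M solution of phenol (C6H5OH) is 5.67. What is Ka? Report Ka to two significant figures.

[H+] = 10^(-5.67) = 2.14 × 10^-6 M
At equilibrium [HA] = 0.0449 − 2.14 × 10^-6 = 4.49 × 10^-2 M
Ka = [H+][A-]/[HA] = (2.14 × 10^-6)² / 4.49 × 10^-2 = 1.0 × 10^-10

Ka = 1.0 × 10^-10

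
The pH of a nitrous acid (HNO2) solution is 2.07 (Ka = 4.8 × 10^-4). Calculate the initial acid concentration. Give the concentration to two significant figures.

C₀ = 1.6 × 10^-1 M

[H+] = 10^(-2.07) = 8.51 × 10^-3 M = x
Ka = x²/(C₀ − x) ⇒ C₀ = x + x²/Ka
C₀ = 8.51 × 10^-3 + (8.51 × 10^-3)²/(4.8 × 10^-4) = 1.59 × 10^-1 M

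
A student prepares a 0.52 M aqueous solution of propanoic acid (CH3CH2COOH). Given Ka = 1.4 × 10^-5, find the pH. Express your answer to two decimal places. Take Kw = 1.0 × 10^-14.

CH3CH2COOH ⇌ CH3CH2COO- + H+
Let x = [H+] at equilibrium. Ka = x²/(0.52 − x).
Assume x ≪ 0.52: x ≈ √(1.4 × 10^-5 × 0.52) = 2.70 × 10^-3 M
Check: 0.52% ionized — well under 5%, approximation valid.
pH = −log(2.70 × 10^-3) = 2.57

pH = 2.57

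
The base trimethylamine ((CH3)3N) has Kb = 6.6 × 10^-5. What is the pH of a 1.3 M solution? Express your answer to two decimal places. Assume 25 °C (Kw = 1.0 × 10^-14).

pH = 11.97

(CH3)3N + H2O ⇌ (CH3)3NH+ + OH-
Kb = x²/(1.3 − x) = 6.6 × 10^-5
Neglecting x in the denominator: x = √(6.6 × 10^-5 × 1.3) = 9.26 × 10^-3 M
pOH = 2.03, so pH = 14.00 − pOH = 11.97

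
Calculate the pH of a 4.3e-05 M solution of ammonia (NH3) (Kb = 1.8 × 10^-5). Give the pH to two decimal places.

pH = 9.31

NH3 + H2O ⇌ NH4+ + OH-
Kb = x²/(4.3e-05 − x) = 1.8 × 10^-5
x is not negligible relative to C₀; solve x² + 1.8e-05·x − 7.74e-10 = 0.
x = [−1.8e-05 + √(1.8e-05² + 3.1e-09)]/2 = 2.02 × 10^-5 M
pOH = −log(2.02 × 10^-5) = 4.69; pH = 14.00 − 4.69 = 9.31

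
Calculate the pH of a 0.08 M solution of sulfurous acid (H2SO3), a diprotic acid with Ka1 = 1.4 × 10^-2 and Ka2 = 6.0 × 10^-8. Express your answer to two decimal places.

Ka1 ≫ Ka2, so treat the first dissociation as the only significant source of H+.
Ka1 = x²/(0.08 − x) = 1.4 × 10^-2
Solving the quadratic: x = (−Ka1 + √(Ka1² + 4·Ka1·C₀))/2 = 2.72 × 10^-2 M
pH = −log(2.72 × 10^-2) = 1.57

pH = 1.57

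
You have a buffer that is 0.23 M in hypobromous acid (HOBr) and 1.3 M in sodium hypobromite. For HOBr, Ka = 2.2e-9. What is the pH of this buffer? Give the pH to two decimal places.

pH = 9.41

pKa = −log(2.2 × 10^-9) = 8.658
pH = pKa + log([A⁻]/[HA]) = 8.658 + log(1.3/0.23)
pH = 8.658 + (+0.752) = 9.41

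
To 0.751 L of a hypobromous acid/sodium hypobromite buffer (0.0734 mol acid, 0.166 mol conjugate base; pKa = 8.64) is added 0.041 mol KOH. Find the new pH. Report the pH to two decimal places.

pH = 9.45

OH- converts HOBr to OBr-: HOBr → 0.0324 mol, OBr- → 0.207 mol.
pH = pKa + log(n_OBr-/n_HOBr) = 8.64 + log(0.207/0.0324) = 8.64 + (+0.805)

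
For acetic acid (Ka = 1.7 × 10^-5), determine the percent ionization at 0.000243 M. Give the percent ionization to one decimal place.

23.2%

CH3COOH ⇌ CH3COO- + H+; let x = [H+] at equilibrium.
Solve x² + 1.7e-05x − 4.13e-09 = 0 → x = 5.63 × 10^-5 M
Fraction ionized = 5.63 × 10^-5 / 0.000243 = 0.2317 → 23.2%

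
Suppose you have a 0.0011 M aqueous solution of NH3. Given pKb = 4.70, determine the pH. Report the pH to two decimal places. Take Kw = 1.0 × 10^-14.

NH3 + H2O ⇌ NH4+ + OH-
Kb = 10^(−4.70) = 2.00 × 10^-5
From the ICE table, Kb = [OH-]²/(0.0011 − [OH-]) = 2.00 × 10^-5.
The 5% rule fails; solving [OH-]² + Kb·[OH-] − Kb·C₀ = 0 exactly:
[OH-] = (−Kb + √(Kb² + 4·Kb·C₀))/2 = 1.39 × 10^-4 M
pOH = −log(1.39 × 10^-4) = 3.86; pH = 14.00 − 3.86 = 10.14

pH = 10.14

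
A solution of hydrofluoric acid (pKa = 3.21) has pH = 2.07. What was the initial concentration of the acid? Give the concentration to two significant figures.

[H+] = 10^(-2.07) = 8.51 × 10^-3 M = x
Ka = 10^(−3.21) = 6.17 × 10^-4
Ka = x²/(C₀ − x) ⇒ C₀ = x + x²/Ka
C₀ = 8.51 × 10^-3 + (8.51 × 10^-3)²/(6.17 × 10^-4) = 1.26 × 10^-1 M

C₀ = 1.3 × 10^-1 M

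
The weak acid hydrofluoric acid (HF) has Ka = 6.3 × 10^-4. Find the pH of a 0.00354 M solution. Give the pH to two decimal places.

HF ⇌ F- + H+
Ka = [H+]²/(0.00354 − [H+]) = 6.3 × 10^-4
The 5% rule fails; solving [H+]² + Ka·[H+] − Ka·C₀ = 0 exactly:
[H+] = [−0.00063 + √(0.00063² + 8.92e-06)]/2 = 1.21 × 10^-3 M
pH = −log(1.21 × 10^-3) = 2.92

pH = 2.92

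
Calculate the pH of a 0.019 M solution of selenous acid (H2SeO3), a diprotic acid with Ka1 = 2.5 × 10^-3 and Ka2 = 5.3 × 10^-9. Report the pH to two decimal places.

pH = 2.24

Ka1 ≫ Ka2, so treat the first dissociation as the only significant source of H+.
Ka1 = x²/(0.019 − x) = 2.5 × 10^-3
Solving the quadratic: x = (−Ka1 + √(Ka1² + 4·Ka1·C₀))/2 = 5.75 × 10^-3 M
pH = −log(5.75 × 10^-3) = 2.24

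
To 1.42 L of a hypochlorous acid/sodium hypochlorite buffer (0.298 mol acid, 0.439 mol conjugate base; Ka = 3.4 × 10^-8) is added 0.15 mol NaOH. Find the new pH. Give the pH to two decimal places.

pH = 8.07

OH- converts HOCl to OCl-: HOCl → 0.148 mol, OCl- → 0.589 mol.
pKa = −log(3.4 × 10^-8) = 7.469
Henderson–Hasselbalch with mole ratio 0.589/0.148: pH = 7.469 + (+0.600)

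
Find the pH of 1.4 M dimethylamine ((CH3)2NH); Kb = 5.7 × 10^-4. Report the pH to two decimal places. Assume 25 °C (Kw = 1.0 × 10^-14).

(CH3)2NH + H2O ⇌ (CH3)2NH2+ + OH-
Kb = [OH-]²/(1.4 − [OH-]) = 5.7 × 10^-4
Since Kb ≪ C₀, [OH-] ≈ √(Kb·C₀) = 2.82 × 10^-2 M.
pOH = −log(2.82 × 10^-2) = 1.55; pH = 14.00 − 1.55 = 12.45

pH = 12.45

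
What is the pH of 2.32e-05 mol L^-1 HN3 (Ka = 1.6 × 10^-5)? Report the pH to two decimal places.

HN3 ⇌ N3- + H+
From the ICE table, Ka = x²/(2.32e-05 − x) = 1.6 × 10^-5.
Here C₀/Ka ≈ 1.45, so the small-x approximation fails. Use the quadratic:
x = (−Ka + √(Ka² + 4·Ka·C₀))/2 = 1.29 × 10^-5 M
pH = −log(1.29 × 10^-5) = 4.89

pH = 4.89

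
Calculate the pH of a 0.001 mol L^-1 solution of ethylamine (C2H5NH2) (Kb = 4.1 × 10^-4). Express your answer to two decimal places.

pH = 10.67

C2H5NH2 + H2O ⇌ C2H5NH3+ + OH-
From the ICE table, Kb = [OH-]²/(0.001 − [OH-]) = 4.1 × 10^-4.
The 5% rule fails; solving [OH-]² + Kb·[OH-] − Kb·C₀ = 0 exactly:
[OH-] = [−0.00041 + √(0.00041² + 1.64e-06)]/2 = 4.67 × 10^-4 M
pOH = −log(4.67 × 10^-4) = 3.33; pH = 14.00 − 3.33 = 10.67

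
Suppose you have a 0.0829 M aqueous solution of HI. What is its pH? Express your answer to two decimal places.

pH = 1.08

HI is a strong acid and dissociates completely, so [H+] = 0.0829 M.
pH = -log(0.0829) = 1.08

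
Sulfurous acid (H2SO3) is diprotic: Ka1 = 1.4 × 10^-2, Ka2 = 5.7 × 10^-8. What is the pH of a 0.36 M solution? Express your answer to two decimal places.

pH = 1.19

Ka1 ≫ Ka2, so treat the first dissociation as the only significant source of H+.
Ka1 = x²/(0.36 − x) = 1.4 × 10^-2
Solving the quadratic: x = (−Ka1 + √(Ka1² + 4·Ka1·C₀))/2 = 6.43 × 10^-2 M
pH = −log(6.43 × 10^-2) = 1.19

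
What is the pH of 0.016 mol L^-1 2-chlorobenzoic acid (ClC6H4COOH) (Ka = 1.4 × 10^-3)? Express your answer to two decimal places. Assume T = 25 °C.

pH = 2.39

ClC6H4COOH ⇌ ClC6H4COO- + H+
From the ICE table, Ka = x²/(0.016 − x) = 1.4 × 10^-3.
Here C₀/Ka ≈ 11.4, so the small-x approximation fails. Use the quadratic:
x = (−Ka + √(Ka² + 4·Ka·C₀))/2 = 4.08 × 10^-3 M
pH = −log[H+] = −log(4.08 × 10^-3) = 2.39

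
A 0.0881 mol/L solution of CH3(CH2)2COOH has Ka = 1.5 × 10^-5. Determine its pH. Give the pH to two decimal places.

CH3(CH2)2COOH ⇌ CH3(CH2)2COO- + H+
From the ICE table, Ka = [H+]²/(0.0881 − [H+]) = 1.5 × 10^-5.
Assume [H+] ≪ 0.0881: [H+] ≈ √(1.5 × 10^-5 × 0.0881) = 1.15 × 10^-3 M
Check: 1.3% ionized — well under 5%, approximation valid.
pH = −log[H+] = −log(1.15 × 10^-3) = 2.94

pH = 2.94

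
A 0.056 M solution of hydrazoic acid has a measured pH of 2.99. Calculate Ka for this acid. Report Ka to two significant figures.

Ka = 1.9 × 10^-5

[H+] = 10^(-2.99) = 1.02 × 10^-3 M
At equilibrium [HA] = 0.056 − 1.02 × 10^-3 = 5.50 × 10^-2 M
Ka = [H+][A-]/[HA] = (1.02 × 10^-3)² / 5.50 × 10^-2 = 1.9 × 10^-5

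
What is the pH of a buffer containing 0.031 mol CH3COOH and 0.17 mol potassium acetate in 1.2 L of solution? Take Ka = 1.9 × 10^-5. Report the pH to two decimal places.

pH = 5.46

pKa = −log(1.9 × 10^-5) = 4.721
pH = pKa + log([A⁻]/[HA]) = 4.721 + log(0.17/0.031)
pH = 4.721 + (+0.739) = 5.46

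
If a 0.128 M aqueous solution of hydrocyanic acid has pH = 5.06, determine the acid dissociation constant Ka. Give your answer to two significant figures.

[H+] = 10^(-5.06) = 8.71 × 10^-6 M
At equilibrium [HA] = 0.128 − 8.71 × 10^-6 = 1.28 × 10^-1 M
Ka = [H+][A-]/[HA] = (8.71 × 10^-6)² / 1.28 × 10^-1 = 5.9 × 10^-10

Ka = 5.9 × 10^-10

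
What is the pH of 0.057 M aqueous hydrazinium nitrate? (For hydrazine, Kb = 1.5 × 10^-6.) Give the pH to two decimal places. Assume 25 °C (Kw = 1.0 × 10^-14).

pH = 4.71

N2H5+ is the conjugate acid of the weak base N2H4.
Ka = Kw/Kb = 1.0×10^-14 / 1.5 × 10^-6 = 6.67 × 10^-9
Ka = [H+]²/(0.057 − [H+]) = 6.67 × 10^-9
Assume [H+] ≪ 0.057: [H+] ≈ √(6.67 × 10^-9 × 0.057) = 1.95 × 10^-5 M
pH = −log[H+] = −log(1.95 × 10^-5) = 4.71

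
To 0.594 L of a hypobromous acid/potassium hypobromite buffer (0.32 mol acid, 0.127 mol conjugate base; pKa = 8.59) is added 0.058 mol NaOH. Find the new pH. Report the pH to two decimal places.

OH- converts HOBr to OBr-: HOBr → 0.262 mol, OBr- → 0.185 mol.
pH = pKa + log([A⁻]/[HA]) = 8.59 + log(0.185/0.262) = 8.59 -0.151

pH = 8.44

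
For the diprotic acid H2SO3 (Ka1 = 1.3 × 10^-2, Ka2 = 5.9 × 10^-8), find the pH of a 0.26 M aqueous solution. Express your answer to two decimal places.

Ka1 ≫ Ka2, so treat the first dissociation as the only significant source of H+.
Ka1 = x²/(0.26 − x) = 1.3 × 10^-2
Solving the quadratic: x = (−Ka1 + √(Ka1² + 4·Ka1·C₀))/2 = 5.20 × 10^-2 M
pH = −log(5.20 × 10^-2) = 1.28

pH = 1.28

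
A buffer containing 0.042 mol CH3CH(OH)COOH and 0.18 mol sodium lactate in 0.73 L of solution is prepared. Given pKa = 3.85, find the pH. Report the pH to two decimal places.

pH = 4.48

pH = pKa + log([A⁻]/[HA]) = 3.85 + log(0.18/0.042)
pH = 3.85 + (+0.632) = 4.48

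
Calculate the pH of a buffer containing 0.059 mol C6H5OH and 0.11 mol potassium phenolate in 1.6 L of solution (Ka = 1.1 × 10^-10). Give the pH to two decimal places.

pH = 10.23

pKa = −log(1.1 × 10^-10) = 9.959
Using pH = pKa + log([base]/[acid]) with [base]/[acid] = 0.11/0.059:
pH = 9.959 + (+0.271) = 10.23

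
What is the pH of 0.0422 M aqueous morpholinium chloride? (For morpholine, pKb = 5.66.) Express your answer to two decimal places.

C4H8ONH2+ is the conjugate acid of the weak base C4H8ONH.
Kb = 10^(−5.66) = 2.19 × 10^-6
Ka = Kw/Kb = 1.0×10^-14 / 2.19 × 10^-6 = 4.57 × 10^-9
From the ICE table, Ka = [H+]²/(0.0422 − [H+]) = 4.57 × 10^-9.
Assume [H+] ≪ 0.0422: [H+] ≈ √(4.57 × 10^-9 × 0.0422) = 1.39 × 10^-5 M
([H+]/C₀ = 0.033% < 5%, so the approximation holds.)
pH = −log(1.39 × 10^-5) = 4.86

pH = 4.86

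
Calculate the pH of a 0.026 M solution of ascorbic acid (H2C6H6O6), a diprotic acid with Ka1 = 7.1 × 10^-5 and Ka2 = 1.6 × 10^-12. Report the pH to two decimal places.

Since Ka1 ≫ Ka2, the first ionization dominates [H+].
Ka1 = x²/(0.026 − x) = 7.1 × 10^-5
Solving the quadratic: x = (−Ka1 + √(Ka1² + 4·Ka1·C₀))/2 = 1.32 × 10^-3 M
pH = −log(1.32 × 10^-3) = 2.88

pH = 2.88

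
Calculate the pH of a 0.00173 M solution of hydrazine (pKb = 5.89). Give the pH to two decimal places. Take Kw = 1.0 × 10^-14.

N2H4 + H2O ⇌ N2H5+ + OH-
Kb = 10^(−5.89) = 1.29 × 10^-6
Let x = [OH-] at equilibrium. Kb = x²/(0.00173 − x).
Neglecting x in the denominator: x = √(1.29 × 10^-6 × 0.00173) = 4.72 × 10^-5 M
pOH = 4.33, so pH = 14.00 − pOH = 9.67

pH = 9.67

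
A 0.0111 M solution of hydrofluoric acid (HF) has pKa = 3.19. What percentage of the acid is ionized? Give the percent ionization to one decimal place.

21.4%

HF ⇌ F- + H+; let x = [H+] at equilibrium.
Ka = 10^(−3.19) = 6.46 × 10^-4
Ka = x²/(C₀ − x); solving the quadratic gives x = 2.37 × 10^-3 M.
% ionization = x/C₀ × 100% = 2.37 × 10^-3/0.0111 × 100% = 21.4%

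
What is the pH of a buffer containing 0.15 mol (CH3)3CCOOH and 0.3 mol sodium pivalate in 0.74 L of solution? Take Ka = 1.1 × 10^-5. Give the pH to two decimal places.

pKa = −log(1.1 × 10^-5) = 4.959
Henderson–Hasselbalch: pH = pKa + log([(CH3)3CCOO-]/[(CH3)3CCOOH]) = 4.959 + log(0.3/0.15)
pH = 4.959 + (+0.301) = 5.26

pH = 5.26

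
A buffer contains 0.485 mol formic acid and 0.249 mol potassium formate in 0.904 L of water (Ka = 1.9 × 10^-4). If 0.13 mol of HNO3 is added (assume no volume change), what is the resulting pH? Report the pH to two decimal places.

Added H+ converts HCOO- to HCOOH: HCOOH → 0.615 mol, HCOO- → 0.119 mol.
pKa = −log(1.9 × 10^-4) = 3.721
Henderson–Hasselbalch with mole ratio 0.119/0.615: pH = 3.721 + (-0.713)

pH = 3.01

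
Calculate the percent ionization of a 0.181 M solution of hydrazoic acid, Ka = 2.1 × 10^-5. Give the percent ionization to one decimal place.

1.1%

HN3 ⇌ N3- + H+; let x = [H+] at equilibrium.
x ≈ √(Ka·C₀) = √(2.1 × 10^-5 × 0.181) = 1.95 × 10^-3 M
% ionization = x/C₀ × 100% = 1.95 × 10^-3/0.181 × 100% = 1.1%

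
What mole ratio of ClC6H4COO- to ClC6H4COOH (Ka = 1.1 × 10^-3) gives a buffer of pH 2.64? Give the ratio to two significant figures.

pKa = -log(1.1 × 10^-3) = 2.959
pH = pKa + log(r) ⇒ log(r) = 2.64 − 2.959 = -0.319
r = [ClC6H4COO-]/[ClC6H4COOH] = 10^(-0.319) = 0.48

ratio = 0.48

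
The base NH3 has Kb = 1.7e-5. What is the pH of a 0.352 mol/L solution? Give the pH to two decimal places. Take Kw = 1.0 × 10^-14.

pH = 11.39

NH3 + H2O ⇌ NH4+ + OH-
From the ICE table, Kb = x²/(0.352 − x) = 1.7 × 10^-5.
Since Kb ≪ C₀, x ≈ √(Kb·C₀) = 2.45 × 10^-3 M.
pOH = 2.61, so pH = 14.00 − pOH = 11.39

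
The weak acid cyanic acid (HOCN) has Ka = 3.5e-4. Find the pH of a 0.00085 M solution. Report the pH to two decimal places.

HOCN ⇌ OCN- + H+
From the ICE table, Ka = [H+]²/(0.00085 − [H+]) = 3.5 × 10^-4.
[H+] is not negligible relative to C₀; solve [H+]² + 0.00035·[H+] − 2.97e-07 = 0.
[H+] = (−Ka + √(Ka² + 4·Ka·C₀))/2 = 3.98 × 10^-4 M
pH = −log(3.98 × 10^-4) = 3.40

pH = 3.40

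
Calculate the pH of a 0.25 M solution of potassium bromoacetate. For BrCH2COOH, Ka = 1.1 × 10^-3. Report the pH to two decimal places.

pH = 8.18

BrCH2COO- is the conjugate base of the weak acid BrCH2COOH.
Kb = Kw/Ka = 1.0×10^-14 / 1.1 × 10^-3 = 9.09 × 10^-12
From the ICE table, Kb = [OH-]²/(0.25 − [OH-]) = 9.09 × 10^-12.
Neglecting [OH-] in the denominator: [OH-] = √(9.09 × 10^-12 × 0.25) = 1.51 × 10^-6 M
([OH-]/C₀ = 0.0006% < 5%, so the approximation holds.)
pOH = 5.82, so pH = 14.00 − pOH = 8.18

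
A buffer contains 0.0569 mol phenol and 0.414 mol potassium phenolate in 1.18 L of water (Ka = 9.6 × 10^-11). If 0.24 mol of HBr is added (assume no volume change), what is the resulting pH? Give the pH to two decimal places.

pH = 9.79

Added H+ converts C6H5O- to C6H5OH: C6H5OH → 0.297 mol, C6H5O- → 0.174 mol.
pKa = −log(9.6 × 10^-11) = 10.018
pH = pKa + log([A⁻]/[HA]) = 10.018 + log(0.174/0.297) = 10.018 -0.232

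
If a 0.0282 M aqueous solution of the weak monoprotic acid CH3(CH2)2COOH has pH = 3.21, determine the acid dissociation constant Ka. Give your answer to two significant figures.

Ka = 1.4 × 10^-5

[H+] = 10^(-3.21) = 6.17 × 10^-4 M
At equilibrium [HA] = 0.0282 − 6.17 × 10^-4 = 2.76 × 10^-2 M
Ka = [H+][A-]/[HA] = (6.17 × 10^-4)² / 2.76 × 10^-2 = 1.4 × 10^-5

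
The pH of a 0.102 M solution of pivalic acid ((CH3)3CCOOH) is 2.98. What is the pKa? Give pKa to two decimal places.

[H+] = 10^(-2.98) = 1.05 × 10^-3 M
At equilibrium [HA] = 0.102 − 1.05 × 10^-3 = 1.01 × 10^-1 M
Ka = [H+][A-]/[HA] = (1.05 × 10^-3)² / 1.01 × 10^-1 = 1.09 × 10^-5
pKa = -log(1.09 × 10^-5) = 4.96

pKa = 4.96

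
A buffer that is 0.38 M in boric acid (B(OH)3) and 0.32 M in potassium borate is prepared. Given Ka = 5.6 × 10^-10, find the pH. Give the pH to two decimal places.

pH = 9.18

pKa = −log(5.6 × 10^-10) = 9.252
Henderson–Hasselbalch: pH = pKa + log([B(OH)4-]/[B(OH)3]) = 9.252 + log(0.32/0.38)
pH = 9.252 + (-0.075) = 9.18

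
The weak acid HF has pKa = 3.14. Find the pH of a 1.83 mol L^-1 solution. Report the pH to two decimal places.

pH = 1.44

HF ⇌ F- + H+
Ka = 10^(−3.14) = 7.24 × 10^-4
From the ICE table, Ka = [H+]²/(1.83 − [H+]) = 7.24 × 10^-4.
Neglecting [H+] in the denominator: [H+] = √(7.24 × 10^-4 × 1.83) = 3.64 × 10^-2 M
pH = −log[H+] = −log(3.64 × 10^-2) = 1.44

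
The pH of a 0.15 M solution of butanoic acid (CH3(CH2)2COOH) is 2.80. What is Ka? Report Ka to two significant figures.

Ka = 1.7 × 10^-5

[H+] = 10^(-2.80) = 1.58 × 10^-3 M
At equilibrium [HA] = 0.15 − 1.58 × 10^-3 = 1.48 × 10^-1 M
Ka = [H+][A-]/[HA] = (1.58 × 10^-3)² / 1.48 × 10^-1 = 1.7 × 10^-5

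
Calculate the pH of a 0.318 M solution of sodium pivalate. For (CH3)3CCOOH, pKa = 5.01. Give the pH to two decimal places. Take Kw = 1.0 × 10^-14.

(CH3)3CCOO- is the conjugate base of the weak acid (CH3)3CCOOH.
Ka = 10^(−5.01) = 9.77 × 10^-6
Kb = Kw/Ka = 1.0×10^-14 / 9.77 × 10^-6 = 1.02 × 10^-9
Let x = [OH-] at equilibrium. Kb = x²/(0.318 − x).
Assume x ≪ 0.318: x ≈ √(1.02 × 10^-9 × 0.318) = 1.80 × 10^-5 M
pOH = 4.74, so pH = 14.00 − pOH = 9.26

pH = 9.26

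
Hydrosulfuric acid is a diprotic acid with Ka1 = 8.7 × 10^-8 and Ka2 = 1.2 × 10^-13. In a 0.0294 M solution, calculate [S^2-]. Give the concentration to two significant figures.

1.2 × 10^-13 M

First ionization gives [H+] ≈ [HS-] = 5.06 × 10^-5 M.
Second step: Ka2 = [H+][S^2-]/[HS-] ≈ [S^2-] (since [H+] ≈ [HS-]).
So [S^2-] ≈ Ka2.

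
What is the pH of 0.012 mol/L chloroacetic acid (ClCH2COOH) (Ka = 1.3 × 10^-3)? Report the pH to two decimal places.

ClCH2COOH ⇌ ClCH2COO- + H+
Let x = [H+] at equilibrium. Ka = x²/(0.012 − x).
The 5% rule fails; solving x² + Ka·x − Ka·C₀ = 0 exactly:
x = [−0.0013 + √(0.0013² + 6.24e-05)]/2 = 3.35 × 10^-3 M
pH = −log(3.35 × 10^-3) = 2.47

pH = 2.47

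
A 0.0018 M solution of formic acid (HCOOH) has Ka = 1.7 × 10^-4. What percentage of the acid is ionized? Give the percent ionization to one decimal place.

HCOOH ⇌ HCOO- + H+; let x = [H+] at equilibrium.
Solve x² + 0.00017x − 3.06e-07 = 0 → x = 4.75 × 10^-4 M
Fraction ionized = 4.75 × 10^-4 / 0.0018 = 0.2639 → 26.4%

26.4%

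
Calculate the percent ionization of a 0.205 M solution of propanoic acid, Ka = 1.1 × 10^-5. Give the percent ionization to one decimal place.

0.7%

CH3CH2COOH ⇌ CH3CH2COO- + H+; let x = [H+] at equilibrium.
x ≈ √(Ka·C₀) = √(1.1 × 10^-5 × 0.205) = 1.50 × 10^-3 M
Fraction ionized = 1.50 × 10^-3 / 0.205 = 0.0073 → 0.7%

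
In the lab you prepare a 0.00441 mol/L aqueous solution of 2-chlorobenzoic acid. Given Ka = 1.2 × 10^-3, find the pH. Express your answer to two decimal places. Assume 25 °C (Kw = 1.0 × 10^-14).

ClC6H4COOH ⇌ ClC6H4COO- + H+
Ka = [H+]²/(0.00441 − [H+]) = 1.2 × 10^-3
The 5% rule fails; solving [H+]² + Ka·[H+] − Ka·C₀ = 0 exactly:
[H+] = (−Ka + √(Ka² + 4·Ka·C₀))/2 = 1.78 × 10^-3 M
pH = −log[H+] = −log(1.78 × 10^-3) = 2.75

pH = 2.75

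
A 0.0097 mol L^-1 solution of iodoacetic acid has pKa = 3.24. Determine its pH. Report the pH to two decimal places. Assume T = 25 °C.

ICH2COOH ⇌ ICH2COO- + H+
Ka = 10^(−3.24) = 5.75 × 10^-4
Ka = x²/(0.0097 − x) = 5.75 × 10^-4
x is not negligible relative to C₀; solve x² + 0.000575·x − 5.58e-06 = 0.
x = [−0.000575 + √(0.000575² + 2.23e-05)]/2 = 2.09 × 10^-3 M
pH = −log[H+] = −log(2.09 × 10^-3) = 2.68

pH = 2.68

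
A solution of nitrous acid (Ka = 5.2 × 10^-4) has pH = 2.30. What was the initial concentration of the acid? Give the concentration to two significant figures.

[H+] = 10^(-2.30) = 5.01 × 10^-3 M = x
Ka = x²/(C₀ − x) ⇒ C₀ = x + x²/Ka
C₀ = 5.01 × 10^-3 + (5.01 × 10^-3)²/(5.2 × 10^-4) = 5.33 × 10^-2 M

C₀ = 5.3 × 10^-2 M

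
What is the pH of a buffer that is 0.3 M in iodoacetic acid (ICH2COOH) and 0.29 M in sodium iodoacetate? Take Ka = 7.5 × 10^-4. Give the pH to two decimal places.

pKa = −log(7.5 × 10^-4) = 3.125
pH = pKa + log([A⁻]/[HA]) = 3.125 + log(0.29/0.3)
pH = 3.125 + (-0.015) = 3.11

pH = 3.11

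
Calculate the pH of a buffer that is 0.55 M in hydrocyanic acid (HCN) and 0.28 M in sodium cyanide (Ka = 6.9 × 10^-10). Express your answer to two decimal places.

pH = 8.87

pKa = −log(6.9 × 10^-10) = 9.161
Using pH = pKa + log([base]/[acid]) with [base]/[acid] = 0.28/0.55:
pH = 9.161 + (-0.293) = 8.87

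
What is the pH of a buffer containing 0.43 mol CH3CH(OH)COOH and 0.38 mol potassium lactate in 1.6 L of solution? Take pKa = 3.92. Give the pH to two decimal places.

pH = 3.87

Using pH = pKa + log([base]/[acid]) with [base]/[acid] = 0.38/0.43:
pH = 3.92 + (-0.054) = 3.87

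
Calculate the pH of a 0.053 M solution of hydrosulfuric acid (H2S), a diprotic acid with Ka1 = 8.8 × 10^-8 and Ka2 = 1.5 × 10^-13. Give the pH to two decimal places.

Ka1 ≫ Ka2, so treat the first dissociation as the only significant source of H+.
Ka1 = x²/(0.053 − x) = 8.8 × 10^-8
x ≈ √(8.8 × 10^-8 × 0.053) = 6.83 × 10^-5 M
pH = −log(6.83 × 10^-5) = 4.17

pH = 4.17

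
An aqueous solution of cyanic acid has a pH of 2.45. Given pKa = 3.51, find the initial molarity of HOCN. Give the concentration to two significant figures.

[H+] = 10^(-2.45) = 3.55 × 10^-3 M = x
Ka = 10^(−3.51) = 3.09 × 10^-4
Ka = x²/(C₀ − x) ⇒ C₀ = x + x²/Ka
C₀ = 3.55 × 10^-3 + (3.55 × 10^-3)²/(3.09 × 10^-4) = 4.43 × 10^-2 M

C₀ = 4.4 × 10^-2 M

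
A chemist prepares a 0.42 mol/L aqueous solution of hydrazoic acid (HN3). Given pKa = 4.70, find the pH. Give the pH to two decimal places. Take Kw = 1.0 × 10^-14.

pH = 2.54

HN3 ⇌ N3- + H+
Ka = 10^(−4.70) = 2.00 × 10^-5
From the ICE table, Ka = x²/(0.42 − x) = 2.00 × 10^-5.
Assume x ≪ 0.42: x ≈ √(2.00 × 10^-5 × 0.42) = 2.90 × 10^-3 M
(x/C₀ = 0.69% < 5%, so the approximation holds.)
pH = −log(2.90 × 10^-3) = 2.54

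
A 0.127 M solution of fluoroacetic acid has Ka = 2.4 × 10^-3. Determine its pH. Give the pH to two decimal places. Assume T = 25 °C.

pH = 1.79

FCH2COOH ⇌ FCH2COO- + H+
From the ICE table, Ka = x²/(0.127 − x) = 2.4 × 10^-3.
x is not negligible relative to C₀; solve x² + 0.0024·x − 0.000305 = 0.
x = (−Ka + √(Ka² + 4·Ka·C₀))/2 = 1.63 × 10^-2 M
pH = −log(1.63 × 10^-2) = 1.79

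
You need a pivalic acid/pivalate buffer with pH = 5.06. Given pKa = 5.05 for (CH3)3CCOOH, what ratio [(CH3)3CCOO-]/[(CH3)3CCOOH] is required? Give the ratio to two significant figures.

ratio = 1.0

pH = pKa + log(r) ⇒ log(r) = 5.06 − 5.05 = +0.01
r = [(CH3)3CCOO-]/[(CH3)3CCOOH] = 10^(+0.01) = 1.02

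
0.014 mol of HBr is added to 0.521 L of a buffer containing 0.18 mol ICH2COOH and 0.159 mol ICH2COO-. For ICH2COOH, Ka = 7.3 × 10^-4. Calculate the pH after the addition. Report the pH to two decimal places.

pH = 3.01

Added H+ converts ICH2COO- to ICH2COOH: ICH2COOH → 0.194 mol, ICH2COO- → 0.145 mol.
pKa = −log(7.3 × 10^-4) = 3.137
Henderson–Hasselbalch with mole ratio 0.145/0.194: pH = 3.137 + (-0.126)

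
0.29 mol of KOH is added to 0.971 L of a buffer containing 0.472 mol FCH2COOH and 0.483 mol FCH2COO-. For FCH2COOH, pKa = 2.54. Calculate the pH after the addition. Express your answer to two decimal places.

After neutralization: n(FCH2COOH) = 0.182 mol, n(FCH2COO-) = 0.773 mol.
pH = pKa + log(n_FCH2COO-/n_FCH2COOH) = 2.54 + log(0.773/0.182) = 2.54 + (+0.628)

pH = 3.17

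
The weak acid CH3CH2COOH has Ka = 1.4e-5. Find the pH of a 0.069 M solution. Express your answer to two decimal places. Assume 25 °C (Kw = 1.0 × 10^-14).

pH = 3.01

CH3CH2COOH ⇌ CH3CH2COO- + H+
From the ICE table, Ka = [H+]²/(0.069 − [H+]) = 1.4 × 10^-5.
Since Ka ≪ C₀, [H+] ≈ √(Ka·C₀) = 9.83 × 10^-4 M.
Check: 1.4% ionized — well under 5%, approximation valid.
pH = −log(9.83 × 10^-4) = 3.01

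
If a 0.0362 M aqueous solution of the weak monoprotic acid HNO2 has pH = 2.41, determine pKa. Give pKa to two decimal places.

pKa = 3.33

[H+] = 10^(-2.41) = 3.89 × 10^-3 M
At equilibrium [HA] = 0.0362 − 3.89 × 10^-3 = 3.23 × 10^-2 M
Ka = [H+][A-]/[HA] = (3.89 × 10^-3)² / 3.23 × 10^-2 = 4.68 × 10^-4
pKa = -log(4.68 × 10^-4) = 3.33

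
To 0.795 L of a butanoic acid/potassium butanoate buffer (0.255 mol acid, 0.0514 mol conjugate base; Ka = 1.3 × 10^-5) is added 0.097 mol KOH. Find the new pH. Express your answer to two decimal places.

pH = 4.86

After neutralization: n(CH3(CH2)2COOH) = 0.158 mol, n(CH3(CH2)2COO-) = 0.148 mol.
pKa = −log(1.3 × 10^-5) = 4.886
pH = pKa + log(n_CH3(CH2)2COO-/n_CH3(CH2)2COOH) = 4.886 + log(0.148/0.158) = 4.886 + (-0.028)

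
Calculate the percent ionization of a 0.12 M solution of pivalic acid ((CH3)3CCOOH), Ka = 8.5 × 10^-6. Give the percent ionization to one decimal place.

0.8%

(CH3)3CCOOH ⇌ (CH3)3CCOO- + H+; let x = [H+] at equilibrium.
x ≈ √(Ka·C₀) = √(8.5 × 10^-6 × 0.12) = 1.01 × 10^-3 M
Fraction ionized = 1.01 × 10^-3 / 0.12 = 0.0084 → 0.8%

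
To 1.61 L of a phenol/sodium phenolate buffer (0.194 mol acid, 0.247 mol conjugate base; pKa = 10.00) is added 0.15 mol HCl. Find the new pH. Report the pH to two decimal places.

Added H+ converts C6H5O- to C6H5OH: C6H5OH → 0.344 mol, C6H5O- → 0.097 mol.
Henderson–Hasselbalch with mole ratio 0.097/0.344: pH = 10.00 + (-0.550)

pH = 9.45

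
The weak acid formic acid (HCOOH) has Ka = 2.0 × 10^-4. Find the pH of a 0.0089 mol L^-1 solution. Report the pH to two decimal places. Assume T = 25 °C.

HCOOH ⇌ HCOO- + H+
Ka = [H+]²/(0.0089 − [H+]) = 2.0 × 10^-4
Here C₀/Ka ≈ 44.5, so the small-[H+] approximation fails. Use the quadratic:
[H+] = (−Ka + √(Ka² + 4·Ka·C₀))/2 = 1.24 × 10^-3 M
pH = −log[H+] = −log(1.24 × 10^-3) = 2.91

pH = 2.91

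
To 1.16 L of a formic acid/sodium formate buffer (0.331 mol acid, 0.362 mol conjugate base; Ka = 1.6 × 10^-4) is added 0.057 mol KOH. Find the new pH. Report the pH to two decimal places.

pH = 3.98

After neutralization: n(HCOOH) = 0.274 mol, n(HCOO-) = 0.419 mol.
pKa = −log(1.6 × 10^-4) = 3.796
Henderson–Hasselbalch with mole ratio 0.419/0.274: pH = 3.796 + (+0.184)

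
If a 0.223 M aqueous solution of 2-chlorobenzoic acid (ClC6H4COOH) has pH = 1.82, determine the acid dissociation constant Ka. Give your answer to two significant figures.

[H+] = 10^(-1.82) = 1.51 × 10^-2 M
At equilibrium [HA] = 0.223 − 1.51 × 10^-2 = 2.08 × 10^-1 M
Ka = [H+][A-]/[HA] = (1.51 × 10^-2)² / 2.08 × 10^-1 = 1.1 × 10^-3

Ka = 1.1 × 10^-3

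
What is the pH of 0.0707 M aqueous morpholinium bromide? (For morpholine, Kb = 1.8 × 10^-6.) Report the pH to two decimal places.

C4H8ONH2+ is the conjugate acid of the weak base C4H8ONH.
Ka = Kw/Kb = 1.0×10^-14 / 1.8 × 10^-6 = 5.56 × 10^-9
From the ICE table, Ka = [H+]²/(0.0707 − [H+]) = 5.56 × 10^-9.
Since Ka ≪ C₀, [H+] ≈ √(Ka·C₀) = 1.98 × 10^-5 M.
pH = −log[H+] = −log(1.98 × 10^-5) = 4.70

pH = 4.70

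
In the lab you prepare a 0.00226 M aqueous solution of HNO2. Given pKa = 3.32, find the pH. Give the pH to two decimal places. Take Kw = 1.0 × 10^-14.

HNO2 ⇌ NO2- + H+
Ka = 10^(−3.32) = 4.79 × 10^-4
From the ICE table, Ka = x²/(0.00226 − x) = 4.79 × 10^-4.
Here C₀/Ka ≈ 4.72, so the small-x approximation fails. Use the quadratic:
x = [−0.000479 + √(0.000479² + 4.33e-06)]/2 = 8.28 × 10^-4 M
pH = −log(8.28 × 10^-4) = 3.08

pH = 3.08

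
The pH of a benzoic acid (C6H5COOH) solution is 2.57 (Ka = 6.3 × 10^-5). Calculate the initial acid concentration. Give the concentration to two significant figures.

[H+] = 10^(-2.57) = 2.69 × 10^-3 M = x
Ka = x²/(C₀ − x) ⇒ C₀ = x + x²/Ka
C₀ = 2.69 × 10^-3 + (2.69 × 10^-3)²/(6.3 × 10^-5) = 1.18 × 10^-1 M

C₀ = 1.2 × 10^-1 M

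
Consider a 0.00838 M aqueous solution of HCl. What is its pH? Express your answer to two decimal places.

HCl is a strong acid and dissociates completely, so [H+] = 0.00838 M.
pH = -log(0.00838) = 2.08

pH = 2.08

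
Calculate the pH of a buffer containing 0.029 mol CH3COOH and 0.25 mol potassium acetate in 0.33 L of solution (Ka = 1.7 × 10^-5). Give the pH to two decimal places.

pH = 5.71

pKa = −log(1.7 × 10^-5) = 4.770
Henderson–Hasselbalch: pH = pKa + log([CH3COO-]/[CH3COOH]) = 4.770 + log(0.25/0.029)
pH = 4.770 + (+0.936) = 5.71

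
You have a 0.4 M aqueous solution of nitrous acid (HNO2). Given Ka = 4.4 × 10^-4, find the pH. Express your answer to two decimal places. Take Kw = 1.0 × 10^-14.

pH = 1.88

HNO2 ⇌ NO2- + H+
Ka = [H+]²/(0.4 − [H+]) = 4.4 × 10^-4
Since Ka ≪ C₀, [H+] ≈ √(Ka·C₀) = 1.33 × 10^-2 M.
([H+]/C₀ = 3.3% < 5%, so the approximation holds.)
pH = −log[H+] = −log(1.33 × 10^-2) = 1.88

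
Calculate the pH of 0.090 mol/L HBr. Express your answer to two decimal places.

pH = 1.05

HBr is a strong acid and dissociates completely, so [H+] = 0.090 M.
pH = -log(0.09) = 1.05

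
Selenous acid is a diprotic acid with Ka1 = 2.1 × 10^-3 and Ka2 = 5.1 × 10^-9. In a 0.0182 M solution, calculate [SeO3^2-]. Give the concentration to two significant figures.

5.1 × 10^-9 M

First ionization gives [H+] ≈ [HSeO3-] = 5.22 × 10^-3 M.
Second step: Ka2 = [H+][SeO3^2-]/[HSeO3-] ≈ [SeO3^2-] (since [H+] ≈ [HSeO3-]).
So [SeO3^2-] ≈ Ka2.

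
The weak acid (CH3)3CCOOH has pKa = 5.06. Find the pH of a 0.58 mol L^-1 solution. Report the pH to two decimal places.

(CH3)3CCOOH ⇌ (CH3)3CCOO- + H+
Ka = 10^(−5.06) = 8.71 × 10^-6
From the ICE table, Ka = [H+]²/(0.58 − [H+]) = 8.71 × 10^-6.
Assume [H+] ≪ 0.58: [H+] ≈ √(8.71 × 10^-6 × 0.58) = 2.25 × 10^-3 M
pH = −log[H+] = −log(2.25 × 10^-3) = 2.65

pH = 2.65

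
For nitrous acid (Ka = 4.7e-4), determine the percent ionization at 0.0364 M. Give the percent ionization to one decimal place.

HNO2 ⇌ NO2- + H+; let x = [H+] at equilibrium.
Ka = x²/(C₀ − x); solving the quadratic gives x = 3.91 × 10^-3 M.
Fraction ionized = 3.91 × 10^-3 / 0.0364 = 0.1074 → 10.7%

10.7%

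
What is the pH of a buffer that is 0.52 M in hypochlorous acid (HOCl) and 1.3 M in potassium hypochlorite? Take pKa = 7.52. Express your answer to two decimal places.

pH = pKa + log([A⁻]/[HA]) = 7.52 + log(1.3/0.52)
pH = 7.52 + (+0.398) = 7.92

pH = 7.92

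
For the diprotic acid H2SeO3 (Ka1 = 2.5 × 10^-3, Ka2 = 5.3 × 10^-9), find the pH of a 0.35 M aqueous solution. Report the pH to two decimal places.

pH = 1.55

Since Ka1 ≫ Ka2, the first ionization dominates [H+].
Ka1 = x²/(0.35 − x) = 2.5 × 10^-3
Solving the quadratic: x = (−Ka1 + √(Ka1² + 4·Ka1·C₀))/2 = 2.84 × 10^-2 M
pH = −log(2.84 × 10^-2) = 1.55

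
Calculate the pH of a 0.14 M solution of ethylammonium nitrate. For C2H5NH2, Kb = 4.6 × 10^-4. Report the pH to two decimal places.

C2H5NH3+ is the conjugate acid of the weak base C2H5NH2.
Ka = Kw/Kb = 1.0×10^-14 / 4.6 × 10^-4 = 2.17 × 10^-11
Ka = x²/(0.14 − x) = 2.17 × 10^-11
Since Ka ≪ C₀, x ≈ √(Ka·C₀) = 1.74 × 10^-6 M.
(x/C₀ = 0.0012% < 5%, so the approximation holds.)
pH = −log(1.74 × 10^-6) = 5.76

pH = 5.76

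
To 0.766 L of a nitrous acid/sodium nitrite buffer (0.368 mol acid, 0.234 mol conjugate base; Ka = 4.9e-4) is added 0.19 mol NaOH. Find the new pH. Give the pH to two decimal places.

pH = 3.69

OH- converts HNO2 to NO2-: HNO2 → 0.178 mol, NO2- → 0.424 mol.
pKa = −log(4.9 × 10^-4) = 3.310
Henderson–Hasselbalch with mole ratio 0.424/0.178: pH = 3.310 + (+0.377)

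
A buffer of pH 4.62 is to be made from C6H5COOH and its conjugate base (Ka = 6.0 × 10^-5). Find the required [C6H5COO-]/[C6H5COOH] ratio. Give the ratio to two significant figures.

pKa = -log(6.0 × 10^-5) = 4.222
pH = pKa + log(r) ⇒ log(r) = 4.62 − 4.222 = +0.398
r = [C6H5COO-]/[C6H5COOH] = 10^(+0.398) = 2.5

ratio = 2.5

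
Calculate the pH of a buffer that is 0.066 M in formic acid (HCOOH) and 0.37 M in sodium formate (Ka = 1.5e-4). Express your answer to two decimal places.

pKa = −log(1.5 × 10^-4) = 3.824
Henderson–Hasselbalch: pH = pKa + log([HCOO-]/[HCOOH]) = 3.824 + log(0.37/0.066)
pH = 3.824 + (+0.749) = 4.57

pH = 4.57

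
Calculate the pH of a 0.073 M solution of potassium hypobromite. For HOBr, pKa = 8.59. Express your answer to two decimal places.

OBr- is the conjugate base of the weak acid HOBr.
Ka = 10^(−8.59) = 2.57 × 10^-9
Kb = Kw/Ka = 1.0×10^-14 / 2.57 × 10^-9 = 3.89 × 10^-6
Kb = [OH-]²/(0.073 − [OH-]) = 3.89 × 10^-6
Assume [OH-] ≪ 0.073: [OH-] ≈ √(3.89 × 10^-6 × 0.073) = 5.33 × 10^-4 M
pOH = 3.27, so pH = 14.00 − pOH = 10.73

pH = 10.73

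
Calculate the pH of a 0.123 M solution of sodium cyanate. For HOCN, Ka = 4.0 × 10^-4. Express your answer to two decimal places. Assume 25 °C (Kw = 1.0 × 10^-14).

pH = 8.24

OCN- is the conjugate base of the weak acid HOCN.
Kb = Kw/Ka = 1.0×10^-14 / 4.0 × 10^-4 = 2.50 × 10^-11
Kb = [OH-]²/(0.123 − [OH-]) = 2.50 × 10^-11
Assume [OH-] ≪ 0.123: [OH-] ≈ √(2.50 × 10^-11 × 0.123) = 1.75 × 10^-6 M
Check: 0.0014% ionized — well under 5%, approximation valid.
pOH = 5.76, so pH = 14.00 − pOH = 8.24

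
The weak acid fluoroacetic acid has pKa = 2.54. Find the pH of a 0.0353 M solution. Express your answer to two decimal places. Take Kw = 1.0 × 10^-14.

FCH2COOH ⇌ FCH2COO- + H+
Ka = 10^(−2.54) = 2.88 × 10^-3
From the ICE table, Ka = x²/(0.0353 − x) = 2.88 × 10^-3.
Here C₀/Ka ≈ 12.3, so the small-x approximation fails. Use the quadratic:
x = (−Ka + √(Ka² + 4·Ka·C₀))/2 = 8.75 × 10^-3 M
pH = −log(8.75 × 10^-3) = 2.06

pH = 2.06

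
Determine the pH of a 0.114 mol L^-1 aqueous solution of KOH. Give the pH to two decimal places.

pH = 13.06

KOH is a strong base; [OH-] = 0.114 M.
pOH = -log(0.114) = 0.94
pH = 14.00 - 0.94 = 13.06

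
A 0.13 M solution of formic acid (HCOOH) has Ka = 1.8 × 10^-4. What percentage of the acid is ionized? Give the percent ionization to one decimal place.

HCOOH ⇌ HCOO- + H+; let x = [H+] at equilibrium.
x ≈ √(Ka·C₀) = √(1.8 × 10^-4 × 0.13) = 4.84 × 10^-3 M
% ionization = x/C₀ × 100% = 4.84 × 10^-3/0.13 × 100% = 3.7%

3.7%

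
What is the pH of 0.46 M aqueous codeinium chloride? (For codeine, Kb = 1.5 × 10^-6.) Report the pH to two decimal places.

C18H22NO3+ is the conjugate acid of the weak base C18H21NO3.
Ka = Kw/Kb = 1.0×10^-14 / 1.5 × 10^-6 = 6.67 × 10^-9
Ka = [H+]²/(0.46 − [H+]) = 6.67 × 10^-9
Assume [H+] ≪ 0.46: [H+] ≈ √(6.67 × 10^-9 × 0.46) = 5.54 × 10^-5 M
Check: 0.012% ionized — well under 5%, approximation valid.
pH = −log(5.54 × 10^-5) = 4.26

pH = 4.26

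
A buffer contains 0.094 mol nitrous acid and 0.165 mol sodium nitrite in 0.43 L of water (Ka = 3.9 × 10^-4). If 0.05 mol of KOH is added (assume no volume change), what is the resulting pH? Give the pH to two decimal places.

pH = 4.10

OH- converts HNO2 to NO2-: HNO2 → 0.044 mol, NO2- → 0.215 mol.
pKa = −log(3.9 × 10^-4) = 3.409
pH = pKa + log(n_NO2-/n_HNO2) = 3.409 + log(0.215/0.044) = 3.409 + (+0.689)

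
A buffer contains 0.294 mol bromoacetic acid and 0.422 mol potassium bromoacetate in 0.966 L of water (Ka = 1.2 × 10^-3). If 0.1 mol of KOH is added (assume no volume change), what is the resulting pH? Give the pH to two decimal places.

OH- converts BrCH2COOH to BrCH2COO-: BrCH2COOH → 0.194 mol, BrCH2COO- → 0.522 mol.
pKa = −log(1.2 × 10^-3) = 2.921
pH = pKa + log(n_BrCH2COO-/n_BrCH2COOH) = 2.921 + log(0.522/0.194) = 2.921 + (+0.430)

pH = 3.35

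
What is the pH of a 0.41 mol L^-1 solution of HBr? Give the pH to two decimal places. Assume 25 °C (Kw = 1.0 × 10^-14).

pH = 0.39

HBr is a strong acid and dissociates completely, so [H+] = 0.41 M.
pH = -log(0.41) = 0.39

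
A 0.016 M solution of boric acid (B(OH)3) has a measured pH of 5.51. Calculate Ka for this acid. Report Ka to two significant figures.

Ka = 6.0 × 10^-10

[H+] = 10^(-5.51) = 3.09 × 10^-6 M
At equilibrium [HA] = 0.016 − 3.09 × 10^-6 = 1.60 × 10^-2 M
Ka = [H+][A-]/[HA] = (3.09 × 10^-6)² / 1.60 × 10^-2 = 6.0 × 10^-10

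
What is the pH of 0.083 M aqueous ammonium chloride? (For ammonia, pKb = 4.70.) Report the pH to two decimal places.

NH4+ is the conjugate acid of the weak base NH3.
Kb = 10^(−4.70) = 2.00 × 10^-5
Ka = Kw/Kb = 1.0×10^-14 / 2.00 × 10^-5 = 5.00 × 10^-10
Let x = [H+] at equilibrium. Ka = x²/(0.083 − x).
Since Ka ≪ C₀, x ≈ √(Ka·C₀) = 6.44 × 10^-6 M.
pH = −log[H+] = −log(6.44 × 10^-6) = 5.19

pH = 5.19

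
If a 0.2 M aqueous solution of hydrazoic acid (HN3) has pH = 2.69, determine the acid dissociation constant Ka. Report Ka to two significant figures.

Ka = 2.1 × 10^-5

[H+] = 10^(-2.69) = 2.04 × 10^-3 M
At equilibrium [HA] = 0.2 − 2.04 × 10^-3 = 1.98 × 10^-1 M
Ka = [H+][A-]/[HA] = (2.04 × 10^-3)² / 1.98 × 10^-1 = 2.1 × 10^-5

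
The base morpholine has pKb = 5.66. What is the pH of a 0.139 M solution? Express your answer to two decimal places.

pH = 10.74

C4H8ONH + H2O ⇌ C4H8ONH2+ + OH-
Kb = 10^(−5.66) = 2.19 × 10^-6
Kb = [OH-]²/(0.139 − [OH-]) = 2.19 × 10^-6
Assume [OH-] ≪ 0.139: [OH-] ≈ √(2.19 × 10^-6 × 0.139) = 5.52 × 10^-4 M
pOH = 3.26, so pH = 14.00 − pOH = 10.74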